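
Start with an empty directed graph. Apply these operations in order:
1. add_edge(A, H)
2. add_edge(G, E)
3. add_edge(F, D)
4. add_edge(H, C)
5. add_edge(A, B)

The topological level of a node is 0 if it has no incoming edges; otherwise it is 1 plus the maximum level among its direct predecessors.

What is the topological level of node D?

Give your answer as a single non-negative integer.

Answer: 1

Derivation:
Op 1: add_edge(A, H). Edges now: 1
Op 2: add_edge(G, E). Edges now: 2
Op 3: add_edge(F, D). Edges now: 3
Op 4: add_edge(H, C). Edges now: 4
Op 5: add_edge(A, B). Edges now: 5
Compute levels (Kahn BFS):
  sources (in-degree 0): A, F, G
  process A: level=0
    A->B: in-degree(B)=0, level(B)=1, enqueue
    A->H: in-degree(H)=0, level(H)=1, enqueue
  process F: level=0
    F->D: in-degree(D)=0, level(D)=1, enqueue
  process G: level=0
    G->E: in-degree(E)=0, level(E)=1, enqueue
  process B: level=1
  process H: level=1
    H->C: in-degree(C)=0, level(C)=2, enqueue
  process D: level=1
  process E: level=1
  process C: level=2
All levels: A:0, B:1, C:2, D:1, E:1, F:0, G:0, H:1
level(D) = 1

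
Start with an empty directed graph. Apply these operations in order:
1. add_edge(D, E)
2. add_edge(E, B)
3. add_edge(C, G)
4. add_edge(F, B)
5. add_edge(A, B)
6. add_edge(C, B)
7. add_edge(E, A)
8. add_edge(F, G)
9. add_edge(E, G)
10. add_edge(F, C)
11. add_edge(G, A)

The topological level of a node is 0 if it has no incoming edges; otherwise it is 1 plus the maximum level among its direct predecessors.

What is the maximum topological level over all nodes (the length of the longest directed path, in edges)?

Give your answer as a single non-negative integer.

Answer: 4

Derivation:
Op 1: add_edge(D, E). Edges now: 1
Op 2: add_edge(E, B). Edges now: 2
Op 3: add_edge(C, G). Edges now: 3
Op 4: add_edge(F, B). Edges now: 4
Op 5: add_edge(A, B). Edges now: 5
Op 6: add_edge(C, B). Edges now: 6
Op 7: add_edge(E, A). Edges now: 7
Op 8: add_edge(F, G). Edges now: 8
Op 9: add_edge(E, G). Edges now: 9
Op 10: add_edge(F, C). Edges now: 10
Op 11: add_edge(G, A). Edges now: 11
Compute levels (Kahn BFS):
  sources (in-degree 0): D, F
  process D: level=0
    D->E: in-degree(E)=0, level(E)=1, enqueue
  process F: level=0
    F->B: in-degree(B)=3, level(B)>=1
    F->C: in-degree(C)=0, level(C)=1, enqueue
    F->G: in-degree(G)=2, level(G)>=1
  process E: level=1
    E->A: in-degree(A)=1, level(A)>=2
    E->B: in-degree(B)=2, level(B)>=2
    E->G: in-degree(G)=1, level(G)>=2
  process C: level=1
    C->B: in-degree(B)=1, level(B)>=2
    C->G: in-degree(G)=0, level(G)=2, enqueue
  process G: level=2
    G->A: in-degree(A)=0, level(A)=3, enqueue
  process A: level=3
    A->B: in-degree(B)=0, level(B)=4, enqueue
  process B: level=4
All levels: A:3, B:4, C:1, D:0, E:1, F:0, G:2
max level = 4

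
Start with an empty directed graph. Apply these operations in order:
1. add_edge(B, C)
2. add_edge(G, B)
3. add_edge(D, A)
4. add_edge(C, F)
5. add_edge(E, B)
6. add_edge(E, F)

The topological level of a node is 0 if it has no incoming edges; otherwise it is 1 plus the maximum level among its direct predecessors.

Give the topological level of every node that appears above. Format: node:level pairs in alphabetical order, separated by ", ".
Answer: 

Op 1: add_edge(B, C). Edges now: 1
Op 2: add_edge(G, B). Edges now: 2
Op 3: add_edge(D, A). Edges now: 3
Op 4: add_edge(C, F). Edges now: 4
Op 5: add_edge(E, B). Edges now: 5
Op 6: add_edge(E, F). Edges now: 6
Compute levels (Kahn BFS):
  sources (in-degree 0): D, E, G
  process D: level=0
    D->A: in-degree(A)=0, level(A)=1, enqueue
  process E: level=0
    E->B: in-degree(B)=1, level(B)>=1
    E->F: in-degree(F)=1, level(F)>=1
  process G: level=0
    G->B: in-degree(B)=0, level(B)=1, enqueue
  process A: level=1
  process B: level=1
    B->C: in-degree(C)=0, level(C)=2, enqueue
  process C: level=2
    C->F: in-degree(F)=0, level(F)=3, enqueue
  process F: level=3
All levels: A:1, B:1, C:2, D:0, E:0, F:3, G:0

Answer: A:1, B:1, C:2, D:0, E:0, F:3, G:0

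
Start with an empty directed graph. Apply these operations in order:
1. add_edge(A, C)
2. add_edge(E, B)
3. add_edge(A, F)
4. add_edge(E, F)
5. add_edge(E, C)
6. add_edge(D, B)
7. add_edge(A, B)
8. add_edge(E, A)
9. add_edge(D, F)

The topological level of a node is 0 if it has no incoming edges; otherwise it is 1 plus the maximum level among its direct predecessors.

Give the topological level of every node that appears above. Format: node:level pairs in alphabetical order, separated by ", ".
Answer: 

Op 1: add_edge(A, C). Edges now: 1
Op 2: add_edge(E, B). Edges now: 2
Op 3: add_edge(A, F). Edges now: 3
Op 4: add_edge(E, F). Edges now: 4
Op 5: add_edge(E, C). Edges now: 5
Op 6: add_edge(D, B). Edges now: 6
Op 7: add_edge(A, B). Edges now: 7
Op 8: add_edge(E, A). Edges now: 8
Op 9: add_edge(D, F). Edges now: 9
Compute levels (Kahn BFS):
  sources (in-degree 0): D, E
  process D: level=0
    D->B: in-degree(B)=2, level(B)>=1
    D->F: in-degree(F)=2, level(F)>=1
  process E: level=0
    E->A: in-degree(A)=0, level(A)=1, enqueue
    E->B: in-degree(B)=1, level(B)>=1
    E->C: in-degree(C)=1, level(C)>=1
    E->F: in-degree(F)=1, level(F)>=1
  process A: level=1
    A->B: in-degree(B)=0, level(B)=2, enqueue
    A->C: in-degree(C)=0, level(C)=2, enqueue
    A->F: in-degree(F)=0, level(F)=2, enqueue
  process B: level=2
  process C: level=2
  process F: level=2
All levels: A:1, B:2, C:2, D:0, E:0, F:2

Answer: A:1, B:2, C:2, D:0, E:0, F:2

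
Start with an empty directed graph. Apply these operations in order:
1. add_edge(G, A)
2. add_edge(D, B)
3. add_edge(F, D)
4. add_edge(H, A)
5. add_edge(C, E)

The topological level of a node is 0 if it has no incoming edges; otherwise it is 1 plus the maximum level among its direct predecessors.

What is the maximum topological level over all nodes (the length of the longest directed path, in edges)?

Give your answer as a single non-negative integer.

Answer: 2

Derivation:
Op 1: add_edge(G, A). Edges now: 1
Op 2: add_edge(D, B). Edges now: 2
Op 3: add_edge(F, D). Edges now: 3
Op 4: add_edge(H, A). Edges now: 4
Op 5: add_edge(C, E). Edges now: 5
Compute levels (Kahn BFS):
  sources (in-degree 0): C, F, G, H
  process C: level=0
    C->E: in-degree(E)=0, level(E)=1, enqueue
  process F: level=0
    F->D: in-degree(D)=0, level(D)=1, enqueue
  process G: level=0
    G->A: in-degree(A)=1, level(A)>=1
  process H: level=0
    H->A: in-degree(A)=0, level(A)=1, enqueue
  process E: level=1
  process D: level=1
    D->B: in-degree(B)=0, level(B)=2, enqueue
  process A: level=1
  process B: level=2
All levels: A:1, B:2, C:0, D:1, E:1, F:0, G:0, H:0
max level = 2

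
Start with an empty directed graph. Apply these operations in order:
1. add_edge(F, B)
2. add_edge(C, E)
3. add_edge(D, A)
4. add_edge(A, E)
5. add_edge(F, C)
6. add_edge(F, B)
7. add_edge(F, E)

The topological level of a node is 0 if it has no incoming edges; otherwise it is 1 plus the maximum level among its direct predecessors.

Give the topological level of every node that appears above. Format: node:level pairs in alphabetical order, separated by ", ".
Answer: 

Answer: A:1, B:1, C:1, D:0, E:2, F:0

Derivation:
Op 1: add_edge(F, B). Edges now: 1
Op 2: add_edge(C, E). Edges now: 2
Op 3: add_edge(D, A). Edges now: 3
Op 4: add_edge(A, E). Edges now: 4
Op 5: add_edge(F, C). Edges now: 5
Op 6: add_edge(F, B) (duplicate, no change). Edges now: 5
Op 7: add_edge(F, E). Edges now: 6
Compute levels (Kahn BFS):
  sources (in-degree 0): D, F
  process D: level=0
    D->A: in-degree(A)=0, level(A)=1, enqueue
  process F: level=0
    F->B: in-degree(B)=0, level(B)=1, enqueue
    F->C: in-degree(C)=0, level(C)=1, enqueue
    F->E: in-degree(E)=2, level(E)>=1
  process A: level=1
    A->E: in-degree(E)=1, level(E)>=2
  process B: level=1
  process C: level=1
    C->E: in-degree(E)=0, level(E)=2, enqueue
  process E: level=2
All levels: A:1, B:1, C:1, D:0, E:2, F:0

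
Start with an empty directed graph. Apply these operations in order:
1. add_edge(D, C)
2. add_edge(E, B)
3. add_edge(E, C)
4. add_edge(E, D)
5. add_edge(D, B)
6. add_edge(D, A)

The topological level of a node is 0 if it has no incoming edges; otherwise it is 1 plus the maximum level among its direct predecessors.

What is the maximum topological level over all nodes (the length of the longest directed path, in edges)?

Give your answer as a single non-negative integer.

Answer: 2

Derivation:
Op 1: add_edge(D, C). Edges now: 1
Op 2: add_edge(E, B). Edges now: 2
Op 3: add_edge(E, C). Edges now: 3
Op 4: add_edge(E, D). Edges now: 4
Op 5: add_edge(D, B). Edges now: 5
Op 6: add_edge(D, A). Edges now: 6
Compute levels (Kahn BFS):
  sources (in-degree 0): E
  process E: level=0
    E->B: in-degree(B)=1, level(B)>=1
    E->C: in-degree(C)=1, level(C)>=1
    E->D: in-degree(D)=0, level(D)=1, enqueue
  process D: level=1
    D->A: in-degree(A)=0, level(A)=2, enqueue
    D->B: in-degree(B)=0, level(B)=2, enqueue
    D->C: in-degree(C)=0, level(C)=2, enqueue
  process A: level=2
  process B: level=2
  process C: level=2
All levels: A:2, B:2, C:2, D:1, E:0
max level = 2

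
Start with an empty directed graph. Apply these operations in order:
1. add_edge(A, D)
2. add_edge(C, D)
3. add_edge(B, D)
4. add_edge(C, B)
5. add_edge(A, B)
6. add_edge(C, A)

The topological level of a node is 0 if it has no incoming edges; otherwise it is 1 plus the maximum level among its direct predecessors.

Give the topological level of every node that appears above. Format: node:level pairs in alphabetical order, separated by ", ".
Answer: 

Op 1: add_edge(A, D). Edges now: 1
Op 2: add_edge(C, D). Edges now: 2
Op 3: add_edge(B, D). Edges now: 3
Op 4: add_edge(C, B). Edges now: 4
Op 5: add_edge(A, B). Edges now: 5
Op 6: add_edge(C, A). Edges now: 6
Compute levels (Kahn BFS):
  sources (in-degree 0): C
  process C: level=0
    C->A: in-degree(A)=0, level(A)=1, enqueue
    C->B: in-degree(B)=1, level(B)>=1
    C->D: in-degree(D)=2, level(D)>=1
  process A: level=1
    A->B: in-degree(B)=0, level(B)=2, enqueue
    A->D: in-degree(D)=1, level(D)>=2
  process B: level=2
    B->D: in-degree(D)=0, level(D)=3, enqueue
  process D: level=3
All levels: A:1, B:2, C:0, D:3

Answer: A:1, B:2, C:0, D:3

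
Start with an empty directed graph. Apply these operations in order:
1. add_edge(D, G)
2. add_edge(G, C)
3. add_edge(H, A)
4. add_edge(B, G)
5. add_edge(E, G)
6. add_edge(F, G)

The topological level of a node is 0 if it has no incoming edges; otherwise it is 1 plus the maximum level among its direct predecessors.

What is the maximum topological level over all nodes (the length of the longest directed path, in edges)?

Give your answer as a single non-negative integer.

Answer: 2

Derivation:
Op 1: add_edge(D, G). Edges now: 1
Op 2: add_edge(G, C). Edges now: 2
Op 3: add_edge(H, A). Edges now: 3
Op 4: add_edge(B, G). Edges now: 4
Op 5: add_edge(E, G). Edges now: 5
Op 6: add_edge(F, G). Edges now: 6
Compute levels (Kahn BFS):
  sources (in-degree 0): B, D, E, F, H
  process B: level=0
    B->G: in-degree(G)=3, level(G)>=1
  process D: level=0
    D->G: in-degree(G)=2, level(G)>=1
  process E: level=0
    E->G: in-degree(G)=1, level(G)>=1
  process F: level=0
    F->G: in-degree(G)=0, level(G)=1, enqueue
  process H: level=0
    H->A: in-degree(A)=0, level(A)=1, enqueue
  process G: level=1
    G->C: in-degree(C)=0, level(C)=2, enqueue
  process A: level=1
  process C: level=2
All levels: A:1, B:0, C:2, D:0, E:0, F:0, G:1, H:0
max level = 2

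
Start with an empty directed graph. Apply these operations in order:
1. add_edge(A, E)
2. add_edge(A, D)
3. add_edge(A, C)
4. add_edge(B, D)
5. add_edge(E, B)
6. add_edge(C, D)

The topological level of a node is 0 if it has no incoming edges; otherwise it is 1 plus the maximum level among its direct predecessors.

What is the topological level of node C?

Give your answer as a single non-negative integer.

Op 1: add_edge(A, E). Edges now: 1
Op 2: add_edge(A, D). Edges now: 2
Op 3: add_edge(A, C). Edges now: 3
Op 4: add_edge(B, D). Edges now: 4
Op 5: add_edge(E, B). Edges now: 5
Op 6: add_edge(C, D). Edges now: 6
Compute levels (Kahn BFS):
  sources (in-degree 0): A
  process A: level=0
    A->C: in-degree(C)=0, level(C)=1, enqueue
    A->D: in-degree(D)=2, level(D)>=1
    A->E: in-degree(E)=0, level(E)=1, enqueue
  process C: level=1
    C->D: in-degree(D)=1, level(D)>=2
  process E: level=1
    E->B: in-degree(B)=0, level(B)=2, enqueue
  process B: level=2
    B->D: in-degree(D)=0, level(D)=3, enqueue
  process D: level=3
All levels: A:0, B:2, C:1, D:3, E:1
level(C) = 1

Answer: 1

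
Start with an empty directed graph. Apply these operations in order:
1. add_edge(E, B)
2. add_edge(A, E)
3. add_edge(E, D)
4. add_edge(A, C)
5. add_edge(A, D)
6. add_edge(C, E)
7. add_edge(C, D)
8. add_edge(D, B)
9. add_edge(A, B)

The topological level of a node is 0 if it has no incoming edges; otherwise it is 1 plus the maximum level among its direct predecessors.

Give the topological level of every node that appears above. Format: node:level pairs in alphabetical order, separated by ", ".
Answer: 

Answer: A:0, B:4, C:1, D:3, E:2

Derivation:
Op 1: add_edge(E, B). Edges now: 1
Op 2: add_edge(A, E). Edges now: 2
Op 3: add_edge(E, D). Edges now: 3
Op 4: add_edge(A, C). Edges now: 4
Op 5: add_edge(A, D). Edges now: 5
Op 6: add_edge(C, E). Edges now: 6
Op 7: add_edge(C, D). Edges now: 7
Op 8: add_edge(D, B). Edges now: 8
Op 9: add_edge(A, B). Edges now: 9
Compute levels (Kahn BFS):
  sources (in-degree 0): A
  process A: level=0
    A->B: in-degree(B)=2, level(B)>=1
    A->C: in-degree(C)=0, level(C)=1, enqueue
    A->D: in-degree(D)=2, level(D)>=1
    A->E: in-degree(E)=1, level(E)>=1
  process C: level=1
    C->D: in-degree(D)=1, level(D)>=2
    C->E: in-degree(E)=0, level(E)=2, enqueue
  process E: level=2
    E->B: in-degree(B)=1, level(B)>=3
    E->D: in-degree(D)=0, level(D)=3, enqueue
  process D: level=3
    D->B: in-degree(B)=0, level(B)=4, enqueue
  process B: level=4
All levels: A:0, B:4, C:1, D:3, E:2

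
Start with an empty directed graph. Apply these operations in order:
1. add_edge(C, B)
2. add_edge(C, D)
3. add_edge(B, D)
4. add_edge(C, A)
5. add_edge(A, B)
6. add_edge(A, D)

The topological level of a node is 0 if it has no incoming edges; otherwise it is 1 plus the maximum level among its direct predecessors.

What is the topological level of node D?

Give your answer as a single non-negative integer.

Answer: 3

Derivation:
Op 1: add_edge(C, B). Edges now: 1
Op 2: add_edge(C, D). Edges now: 2
Op 3: add_edge(B, D). Edges now: 3
Op 4: add_edge(C, A). Edges now: 4
Op 5: add_edge(A, B). Edges now: 5
Op 6: add_edge(A, D). Edges now: 6
Compute levels (Kahn BFS):
  sources (in-degree 0): C
  process C: level=0
    C->A: in-degree(A)=0, level(A)=1, enqueue
    C->B: in-degree(B)=1, level(B)>=1
    C->D: in-degree(D)=2, level(D)>=1
  process A: level=1
    A->B: in-degree(B)=0, level(B)=2, enqueue
    A->D: in-degree(D)=1, level(D)>=2
  process B: level=2
    B->D: in-degree(D)=0, level(D)=3, enqueue
  process D: level=3
All levels: A:1, B:2, C:0, D:3
level(D) = 3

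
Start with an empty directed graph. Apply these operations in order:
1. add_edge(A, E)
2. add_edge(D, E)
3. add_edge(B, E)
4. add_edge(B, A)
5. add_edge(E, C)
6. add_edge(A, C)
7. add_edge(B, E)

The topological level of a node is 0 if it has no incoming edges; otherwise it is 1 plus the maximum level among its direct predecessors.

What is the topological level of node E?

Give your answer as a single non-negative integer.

Answer: 2

Derivation:
Op 1: add_edge(A, E). Edges now: 1
Op 2: add_edge(D, E). Edges now: 2
Op 3: add_edge(B, E). Edges now: 3
Op 4: add_edge(B, A). Edges now: 4
Op 5: add_edge(E, C). Edges now: 5
Op 6: add_edge(A, C). Edges now: 6
Op 7: add_edge(B, E) (duplicate, no change). Edges now: 6
Compute levels (Kahn BFS):
  sources (in-degree 0): B, D
  process B: level=0
    B->A: in-degree(A)=0, level(A)=1, enqueue
    B->E: in-degree(E)=2, level(E)>=1
  process D: level=0
    D->E: in-degree(E)=1, level(E)>=1
  process A: level=1
    A->C: in-degree(C)=1, level(C)>=2
    A->E: in-degree(E)=0, level(E)=2, enqueue
  process E: level=2
    E->C: in-degree(C)=0, level(C)=3, enqueue
  process C: level=3
All levels: A:1, B:0, C:3, D:0, E:2
level(E) = 2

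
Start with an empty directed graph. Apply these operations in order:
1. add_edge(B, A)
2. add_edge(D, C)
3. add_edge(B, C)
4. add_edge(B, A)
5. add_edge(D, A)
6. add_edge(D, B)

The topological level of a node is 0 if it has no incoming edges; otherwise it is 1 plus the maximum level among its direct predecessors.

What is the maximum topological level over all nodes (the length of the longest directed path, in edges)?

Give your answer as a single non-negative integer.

Op 1: add_edge(B, A). Edges now: 1
Op 2: add_edge(D, C). Edges now: 2
Op 3: add_edge(B, C). Edges now: 3
Op 4: add_edge(B, A) (duplicate, no change). Edges now: 3
Op 5: add_edge(D, A). Edges now: 4
Op 6: add_edge(D, B). Edges now: 5
Compute levels (Kahn BFS):
  sources (in-degree 0): D
  process D: level=0
    D->A: in-degree(A)=1, level(A)>=1
    D->B: in-degree(B)=0, level(B)=1, enqueue
    D->C: in-degree(C)=1, level(C)>=1
  process B: level=1
    B->A: in-degree(A)=0, level(A)=2, enqueue
    B->C: in-degree(C)=0, level(C)=2, enqueue
  process A: level=2
  process C: level=2
All levels: A:2, B:1, C:2, D:0
max level = 2

Answer: 2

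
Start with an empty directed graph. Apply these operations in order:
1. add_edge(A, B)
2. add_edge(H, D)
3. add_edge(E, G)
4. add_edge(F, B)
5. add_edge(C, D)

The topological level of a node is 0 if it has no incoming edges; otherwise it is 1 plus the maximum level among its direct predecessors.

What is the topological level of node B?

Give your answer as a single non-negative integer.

Op 1: add_edge(A, B). Edges now: 1
Op 2: add_edge(H, D). Edges now: 2
Op 3: add_edge(E, G). Edges now: 3
Op 4: add_edge(F, B). Edges now: 4
Op 5: add_edge(C, D). Edges now: 5
Compute levels (Kahn BFS):
  sources (in-degree 0): A, C, E, F, H
  process A: level=0
    A->B: in-degree(B)=1, level(B)>=1
  process C: level=0
    C->D: in-degree(D)=1, level(D)>=1
  process E: level=0
    E->G: in-degree(G)=0, level(G)=1, enqueue
  process F: level=0
    F->B: in-degree(B)=0, level(B)=1, enqueue
  process H: level=0
    H->D: in-degree(D)=0, level(D)=1, enqueue
  process G: level=1
  process B: level=1
  process D: level=1
All levels: A:0, B:1, C:0, D:1, E:0, F:0, G:1, H:0
level(B) = 1

Answer: 1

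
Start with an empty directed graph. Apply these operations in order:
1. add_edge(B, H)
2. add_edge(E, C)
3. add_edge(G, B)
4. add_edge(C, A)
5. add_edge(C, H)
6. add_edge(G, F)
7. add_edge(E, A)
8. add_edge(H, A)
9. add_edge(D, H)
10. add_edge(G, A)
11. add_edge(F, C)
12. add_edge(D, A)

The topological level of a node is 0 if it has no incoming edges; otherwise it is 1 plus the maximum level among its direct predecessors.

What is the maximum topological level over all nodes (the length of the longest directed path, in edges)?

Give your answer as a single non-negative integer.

Answer: 4

Derivation:
Op 1: add_edge(B, H). Edges now: 1
Op 2: add_edge(E, C). Edges now: 2
Op 3: add_edge(G, B). Edges now: 3
Op 4: add_edge(C, A). Edges now: 4
Op 5: add_edge(C, H). Edges now: 5
Op 6: add_edge(G, F). Edges now: 6
Op 7: add_edge(E, A). Edges now: 7
Op 8: add_edge(H, A). Edges now: 8
Op 9: add_edge(D, H). Edges now: 9
Op 10: add_edge(G, A). Edges now: 10
Op 11: add_edge(F, C). Edges now: 11
Op 12: add_edge(D, A). Edges now: 12
Compute levels (Kahn BFS):
  sources (in-degree 0): D, E, G
  process D: level=0
    D->A: in-degree(A)=4, level(A)>=1
    D->H: in-degree(H)=2, level(H)>=1
  process E: level=0
    E->A: in-degree(A)=3, level(A)>=1
    E->C: in-degree(C)=1, level(C)>=1
  process G: level=0
    G->A: in-degree(A)=2, level(A)>=1
    G->B: in-degree(B)=0, level(B)=1, enqueue
    G->F: in-degree(F)=0, level(F)=1, enqueue
  process B: level=1
    B->H: in-degree(H)=1, level(H)>=2
  process F: level=1
    F->C: in-degree(C)=0, level(C)=2, enqueue
  process C: level=2
    C->A: in-degree(A)=1, level(A)>=3
    C->H: in-degree(H)=0, level(H)=3, enqueue
  process H: level=3
    H->A: in-degree(A)=0, level(A)=4, enqueue
  process A: level=4
All levels: A:4, B:1, C:2, D:0, E:0, F:1, G:0, H:3
max level = 4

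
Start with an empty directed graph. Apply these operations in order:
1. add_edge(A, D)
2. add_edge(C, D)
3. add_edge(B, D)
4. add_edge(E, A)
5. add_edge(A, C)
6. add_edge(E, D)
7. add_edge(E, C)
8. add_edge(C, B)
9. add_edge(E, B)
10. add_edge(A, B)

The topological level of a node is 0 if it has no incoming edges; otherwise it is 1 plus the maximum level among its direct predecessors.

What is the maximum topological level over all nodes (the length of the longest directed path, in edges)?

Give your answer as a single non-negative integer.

Answer: 4

Derivation:
Op 1: add_edge(A, D). Edges now: 1
Op 2: add_edge(C, D). Edges now: 2
Op 3: add_edge(B, D). Edges now: 3
Op 4: add_edge(E, A). Edges now: 4
Op 5: add_edge(A, C). Edges now: 5
Op 6: add_edge(E, D). Edges now: 6
Op 7: add_edge(E, C). Edges now: 7
Op 8: add_edge(C, B). Edges now: 8
Op 9: add_edge(E, B). Edges now: 9
Op 10: add_edge(A, B). Edges now: 10
Compute levels (Kahn BFS):
  sources (in-degree 0): E
  process E: level=0
    E->A: in-degree(A)=0, level(A)=1, enqueue
    E->B: in-degree(B)=2, level(B)>=1
    E->C: in-degree(C)=1, level(C)>=1
    E->D: in-degree(D)=3, level(D)>=1
  process A: level=1
    A->B: in-degree(B)=1, level(B)>=2
    A->C: in-degree(C)=0, level(C)=2, enqueue
    A->D: in-degree(D)=2, level(D)>=2
  process C: level=2
    C->B: in-degree(B)=0, level(B)=3, enqueue
    C->D: in-degree(D)=1, level(D)>=3
  process B: level=3
    B->D: in-degree(D)=0, level(D)=4, enqueue
  process D: level=4
All levels: A:1, B:3, C:2, D:4, E:0
max level = 4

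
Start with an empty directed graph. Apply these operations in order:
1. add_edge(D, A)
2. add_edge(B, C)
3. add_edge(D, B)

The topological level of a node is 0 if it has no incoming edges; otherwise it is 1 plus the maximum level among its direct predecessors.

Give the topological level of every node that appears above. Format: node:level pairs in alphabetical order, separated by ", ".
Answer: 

Answer: A:1, B:1, C:2, D:0

Derivation:
Op 1: add_edge(D, A). Edges now: 1
Op 2: add_edge(B, C). Edges now: 2
Op 3: add_edge(D, B). Edges now: 3
Compute levels (Kahn BFS):
  sources (in-degree 0): D
  process D: level=0
    D->A: in-degree(A)=0, level(A)=1, enqueue
    D->B: in-degree(B)=0, level(B)=1, enqueue
  process A: level=1
  process B: level=1
    B->C: in-degree(C)=0, level(C)=2, enqueue
  process C: level=2
All levels: A:1, B:1, C:2, D:0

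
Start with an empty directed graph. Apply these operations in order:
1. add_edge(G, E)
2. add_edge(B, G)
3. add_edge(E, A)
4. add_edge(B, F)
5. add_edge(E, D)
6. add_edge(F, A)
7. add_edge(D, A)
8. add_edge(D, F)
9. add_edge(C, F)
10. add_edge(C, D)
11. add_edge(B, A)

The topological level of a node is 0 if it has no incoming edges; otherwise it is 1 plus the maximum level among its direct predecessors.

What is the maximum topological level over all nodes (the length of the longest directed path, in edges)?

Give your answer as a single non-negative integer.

Answer: 5

Derivation:
Op 1: add_edge(G, E). Edges now: 1
Op 2: add_edge(B, G). Edges now: 2
Op 3: add_edge(E, A). Edges now: 3
Op 4: add_edge(B, F). Edges now: 4
Op 5: add_edge(E, D). Edges now: 5
Op 6: add_edge(F, A). Edges now: 6
Op 7: add_edge(D, A). Edges now: 7
Op 8: add_edge(D, F). Edges now: 8
Op 9: add_edge(C, F). Edges now: 9
Op 10: add_edge(C, D). Edges now: 10
Op 11: add_edge(B, A). Edges now: 11
Compute levels (Kahn BFS):
  sources (in-degree 0): B, C
  process B: level=0
    B->A: in-degree(A)=3, level(A)>=1
    B->F: in-degree(F)=2, level(F)>=1
    B->G: in-degree(G)=0, level(G)=1, enqueue
  process C: level=0
    C->D: in-degree(D)=1, level(D)>=1
    C->F: in-degree(F)=1, level(F)>=1
  process G: level=1
    G->E: in-degree(E)=0, level(E)=2, enqueue
  process E: level=2
    E->A: in-degree(A)=2, level(A)>=3
    E->D: in-degree(D)=0, level(D)=3, enqueue
  process D: level=3
    D->A: in-degree(A)=1, level(A)>=4
    D->F: in-degree(F)=0, level(F)=4, enqueue
  process F: level=4
    F->A: in-degree(A)=0, level(A)=5, enqueue
  process A: level=5
All levels: A:5, B:0, C:0, D:3, E:2, F:4, G:1
max level = 5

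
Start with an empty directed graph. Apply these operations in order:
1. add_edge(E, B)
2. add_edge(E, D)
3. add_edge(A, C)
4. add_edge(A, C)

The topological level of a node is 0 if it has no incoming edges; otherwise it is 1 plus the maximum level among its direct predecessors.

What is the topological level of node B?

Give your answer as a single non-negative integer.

Op 1: add_edge(E, B). Edges now: 1
Op 2: add_edge(E, D). Edges now: 2
Op 3: add_edge(A, C). Edges now: 3
Op 4: add_edge(A, C) (duplicate, no change). Edges now: 3
Compute levels (Kahn BFS):
  sources (in-degree 0): A, E
  process A: level=0
    A->C: in-degree(C)=0, level(C)=1, enqueue
  process E: level=0
    E->B: in-degree(B)=0, level(B)=1, enqueue
    E->D: in-degree(D)=0, level(D)=1, enqueue
  process C: level=1
  process B: level=1
  process D: level=1
All levels: A:0, B:1, C:1, D:1, E:0
level(B) = 1

Answer: 1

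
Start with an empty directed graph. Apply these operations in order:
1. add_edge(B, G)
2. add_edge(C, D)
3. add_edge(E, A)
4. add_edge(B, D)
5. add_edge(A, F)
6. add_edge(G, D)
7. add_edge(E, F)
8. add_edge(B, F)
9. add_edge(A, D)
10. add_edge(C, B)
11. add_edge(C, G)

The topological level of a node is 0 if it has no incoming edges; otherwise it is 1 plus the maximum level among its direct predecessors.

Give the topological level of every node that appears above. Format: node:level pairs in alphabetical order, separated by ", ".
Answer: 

Op 1: add_edge(B, G). Edges now: 1
Op 2: add_edge(C, D). Edges now: 2
Op 3: add_edge(E, A). Edges now: 3
Op 4: add_edge(B, D). Edges now: 4
Op 5: add_edge(A, F). Edges now: 5
Op 6: add_edge(G, D). Edges now: 6
Op 7: add_edge(E, F). Edges now: 7
Op 8: add_edge(B, F). Edges now: 8
Op 9: add_edge(A, D). Edges now: 9
Op 10: add_edge(C, B). Edges now: 10
Op 11: add_edge(C, G). Edges now: 11
Compute levels (Kahn BFS):
  sources (in-degree 0): C, E
  process C: level=0
    C->B: in-degree(B)=0, level(B)=1, enqueue
    C->D: in-degree(D)=3, level(D)>=1
    C->G: in-degree(G)=1, level(G)>=1
  process E: level=0
    E->A: in-degree(A)=0, level(A)=1, enqueue
    E->F: in-degree(F)=2, level(F)>=1
  process B: level=1
    B->D: in-degree(D)=2, level(D)>=2
    B->F: in-degree(F)=1, level(F)>=2
    B->G: in-degree(G)=0, level(G)=2, enqueue
  process A: level=1
    A->D: in-degree(D)=1, level(D)>=2
    A->F: in-degree(F)=0, level(F)=2, enqueue
  process G: level=2
    G->D: in-degree(D)=0, level(D)=3, enqueue
  process F: level=2
  process D: level=3
All levels: A:1, B:1, C:0, D:3, E:0, F:2, G:2

Answer: A:1, B:1, C:0, D:3, E:0, F:2, G:2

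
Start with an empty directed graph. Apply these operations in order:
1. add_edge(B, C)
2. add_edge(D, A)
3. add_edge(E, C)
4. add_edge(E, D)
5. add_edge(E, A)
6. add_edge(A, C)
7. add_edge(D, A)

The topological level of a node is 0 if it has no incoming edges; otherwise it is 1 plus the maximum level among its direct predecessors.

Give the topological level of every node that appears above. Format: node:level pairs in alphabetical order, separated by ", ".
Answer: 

Op 1: add_edge(B, C). Edges now: 1
Op 2: add_edge(D, A). Edges now: 2
Op 3: add_edge(E, C). Edges now: 3
Op 4: add_edge(E, D). Edges now: 4
Op 5: add_edge(E, A). Edges now: 5
Op 6: add_edge(A, C). Edges now: 6
Op 7: add_edge(D, A) (duplicate, no change). Edges now: 6
Compute levels (Kahn BFS):
  sources (in-degree 0): B, E
  process B: level=0
    B->C: in-degree(C)=2, level(C)>=1
  process E: level=0
    E->A: in-degree(A)=1, level(A)>=1
    E->C: in-degree(C)=1, level(C)>=1
    E->D: in-degree(D)=0, level(D)=1, enqueue
  process D: level=1
    D->A: in-degree(A)=0, level(A)=2, enqueue
  process A: level=2
    A->C: in-degree(C)=0, level(C)=3, enqueue
  process C: level=3
All levels: A:2, B:0, C:3, D:1, E:0

Answer: A:2, B:0, C:3, D:1, E:0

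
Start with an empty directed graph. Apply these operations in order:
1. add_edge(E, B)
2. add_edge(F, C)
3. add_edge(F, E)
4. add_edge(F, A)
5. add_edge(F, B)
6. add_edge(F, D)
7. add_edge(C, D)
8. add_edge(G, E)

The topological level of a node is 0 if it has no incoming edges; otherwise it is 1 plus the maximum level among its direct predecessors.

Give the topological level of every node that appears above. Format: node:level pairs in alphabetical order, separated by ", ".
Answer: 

Op 1: add_edge(E, B). Edges now: 1
Op 2: add_edge(F, C). Edges now: 2
Op 3: add_edge(F, E). Edges now: 3
Op 4: add_edge(F, A). Edges now: 4
Op 5: add_edge(F, B). Edges now: 5
Op 6: add_edge(F, D). Edges now: 6
Op 7: add_edge(C, D). Edges now: 7
Op 8: add_edge(G, E). Edges now: 8
Compute levels (Kahn BFS):
  sources (in-degree 0): F, G
  process F: level=0
    F->A: in-degree(A)=0, level(A)=1, enqueue
    F->B: in-degree(B)=1, level(B)>=1
    F->C: in-degree(C)=0, level(C)=1, enqueue
    F->D: in-degree(D)=1, level(D)>=1
    F->E: in-degree(E)=1, level(E)>=1
  process G: level=0
    G->E: in-degree(E)=0, level(E)=1, enqueue
  process A: level=1
  process C: level=1
    C->D: in-degree(D)=0, level(D)=2, enqueue
  process E: level=1
    E->B: in-degree(B)=0, level(B)=2, enqueue
  process D: level=2
  process B: level=2
All levels: A:1, B:2, C:1, D:2, E:1, F:0, G:0

Answer: A:1, B:2, C:1, D:2, E:1, F:0, G:0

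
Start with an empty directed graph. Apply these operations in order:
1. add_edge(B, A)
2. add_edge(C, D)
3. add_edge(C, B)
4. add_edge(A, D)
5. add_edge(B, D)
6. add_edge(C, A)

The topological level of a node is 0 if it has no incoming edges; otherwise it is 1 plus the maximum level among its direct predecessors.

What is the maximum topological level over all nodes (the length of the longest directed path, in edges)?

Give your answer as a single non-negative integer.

Op 1: add_edge(B, A). Edges now: 1
Op 2: add_edge(C, D). Edges now: 2
Op 3: add_edge(C, B). Edges now: 3
Op 4: add_edge(A, D). Edges now: 4
Op 5: add_edge(B, D). Edges now: 5
Op 6: add_edge(C, A). Edges now: 6
Compute levels (Kahn BFS):
  sources (in-degree 0): C
  process C: level=0
    C->A: in-degree(A)=1, level(A)>=1
    C->B: in-degree(B)=0, level(B)=1, enqueue
    C->D: in-degree(D)=2, level(D)>=1
  process B: level=1
    B->A: in-degree(A)=0, level(A)=2, enqueue
    B->D: in-degree(D)=1, level(D)>=2
  process A: level=2
    A->D: in-degree(D)=0, level(D)=3, enqueue
  process D: level=3
All levels: A:2, B:1, C:0, D:3
max level = 3

Answer: 3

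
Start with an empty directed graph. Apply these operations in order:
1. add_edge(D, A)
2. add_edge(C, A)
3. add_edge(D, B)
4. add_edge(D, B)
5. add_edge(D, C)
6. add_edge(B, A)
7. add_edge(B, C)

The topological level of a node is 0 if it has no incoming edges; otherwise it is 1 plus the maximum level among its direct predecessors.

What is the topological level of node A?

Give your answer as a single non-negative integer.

Answer: 3

Derivation:
Op 1: add_edge(D, A). Edges now: 1
Op 2: add_edge(C, A). Edges now: 2
Op 3: add_edge(D, B). Edges now: 3
Op 4: add_edge(D, B) (duplicate, no change). Edges now: 3
Op 5: add_edge(D, C). Edges now: 4
Op 6: add_edge(B, A). Edges now: 5
Op 7: add_edge(B, C). Edges now: 6
Compute levels (Kahn BFS):
  sources (in-degree 0): D
  process D: level=0
    D->A: in-degree(A)=2, level(A)>=1
    D->B: in-degree(B)=0, level(B)=1, enqueue
    D->C: in-degree(C)=1, level(C)>=1
  process B: level=1
    B->A: in-degree(A)=1, level(A)>=2
    B->C: in-degree(C)=0, level(C)=2, enqueue
  process C: level=2
    C->A: in-degree(A)=0, level(A)=3, enqueue
  process A: level=3
All levels: A:3, B:1, C:2, D:0
level(A) = 3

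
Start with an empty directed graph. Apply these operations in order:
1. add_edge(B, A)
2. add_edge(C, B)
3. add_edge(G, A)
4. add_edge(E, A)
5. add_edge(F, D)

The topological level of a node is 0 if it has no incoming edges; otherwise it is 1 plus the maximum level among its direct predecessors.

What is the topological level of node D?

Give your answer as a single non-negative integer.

Answer: 1

Derivation:
Op 1: add_edge(B, A). Edges now: 1
Op 2: add_edge(C, B). Edges now: 2
Op 3: add_edge(G, A). Edges now: 3
Op 4: add_edge(E, A). Edges now: 4
Op 5: add_edge(F, D). Edges now: 5
Compute levels (Kahn BFS):
  sources (in-degree 0): C, E, F, G
  process C: level=0
    C->B: in-degree(B)=0, level(B)=1, enqueue
  process E: level=0
    E->A: in-degree(A)=2, level(A)>=1
  process F: level=0
    F->D: in-degree(D)=0, level(D)=1, enqueue
  process G: level=0
    G->A: in-degree(A)=1, level(A)>=1
  process B: level=1
    B->A: in-degree(A)=0, level(A)=2, enqueue
  process D: level=1
  process A: level=2
All levels: A:2, B:1, C:0, D:1, E:0, F:0, G:0
level(D) = 1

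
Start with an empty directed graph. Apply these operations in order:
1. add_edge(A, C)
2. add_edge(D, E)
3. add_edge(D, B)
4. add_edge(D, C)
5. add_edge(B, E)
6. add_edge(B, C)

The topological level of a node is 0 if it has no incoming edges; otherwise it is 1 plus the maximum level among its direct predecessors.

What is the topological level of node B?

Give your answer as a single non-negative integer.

Op 1: add_edge(A, C). Edges now: 1
Op 2: add_edge(D, E). Edges now: 2
Op 3: add_edge(D, B). Edges now: 3
Op 4: add_edge(D, C). Edges now: 4
Op 5: add_edge(B, E). Edges now: 5
Op 6: add_edge(B, C). Edges now: 6
Compute levels (Kahn BFS):
  sources (in-degree 0): A, D
  process A: level=0
    A->C: in-degree(C)=2, level(C)>=1
  process D: level=0
    D->B: in-degree(B)=0, level(B)=1, enqueue
    D->C: in-degree(C)=1, level(C)>=1
    D->E: in-degree(E)=1, level(E)>=1
  process B: level=1
    B->C: in-degree(C)=0, level(C)=2, enqueue
    B->E: in-degree(E)=0, level(E)=2, enqueue
  process C: level=2
  process E: level=2
All levels: A:0, B:1, C:2, D:0, E:2
level(B) = 1

Answer: 1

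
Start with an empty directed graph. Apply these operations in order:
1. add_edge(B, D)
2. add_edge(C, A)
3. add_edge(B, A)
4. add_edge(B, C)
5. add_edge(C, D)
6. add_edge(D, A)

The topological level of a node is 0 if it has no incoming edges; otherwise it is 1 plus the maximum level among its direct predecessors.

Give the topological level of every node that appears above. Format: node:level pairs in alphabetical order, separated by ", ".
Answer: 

Answer: A:3, B:0, C:1, D:2

Derivation:
Op 1: add_edge(B, D). Edges now: 1
Op 2: add_edge(C, A). Edges now: 2
Op 3: add_edge(B, A). Edges now: 3
Op 4: add_edge(B, C). Edges now: 4
Op 5: add_edge(C, D). Edges now: 5
Op 6: add_edge(D, A). Edges now: 6
Compute levels (Kahn BFS):
  sources (in-degree 0): B
  process B: level=0
    B->A: in-degree(A)=2, level(A)>=1
    B->C: in-degree(C)=0, level(C)=1, enqueue
    B->D: in-degree(D)=1, level(D)>=1
  process C: level=1
    C->A: in-degree(A)=1, level(A)>=2
    C->D: in-degree(D)=0, level(D)=2, enqueue
  process D: level=2
    D->A: in-degree(A)=0, level(A)=3, enqueue
  process A: level=3
All levels: A:3, B:0, C:1, D:2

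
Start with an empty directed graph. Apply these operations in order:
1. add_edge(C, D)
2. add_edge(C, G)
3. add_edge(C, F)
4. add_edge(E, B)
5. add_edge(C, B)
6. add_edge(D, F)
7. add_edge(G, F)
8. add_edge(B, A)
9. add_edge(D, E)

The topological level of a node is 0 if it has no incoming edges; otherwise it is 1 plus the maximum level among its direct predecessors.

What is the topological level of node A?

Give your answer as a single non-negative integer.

Op 1: add_edge(C, D). Edges now: 1
Op 2: add_edge(C, G). Edges now: 2
Op 3: add_edge(C, F). Edges now: 3
Op 4: add_edge(E, B). Edges now: 4
Op 5: add_edge(C, B). Edges now: 5
Op 6: add_edge(D, F). Edges now: 6
Op 7: add_edge(G, F). Edges now: 7
Op 8: add_edge(B, A). Edges now: 8
Op 9: add_edge(D, E). Edges now: 9
Compute levels (Kahn BFS):
  sources (in-degree 0): C
  process C: level=0
    C->B: in-degree(B)=1, level(B)>=1
    C->D: in-degree(D)=0, level(D)=1, enqueue
    C->F: in-degree(F)=2, level(F)>=1
    C->G: in-degree(G)=0, level(G)=1, enqueue
  process D: level=1
    D->E: in-degree(E)=0, level(E)=2, enqueue
    D->F: in-degree(F)=1, level(F)>=2
  process G: level=1
    G->F: in-degree(F)=0, level(F)=2, enqueue
  process E: level=2
    E->B: in-degree(B)=0, level(B)=3, enqueue
  process F: level=2
  process B: level=3
    B->A: in-degree(A)=0, level(A)=4, enqueue
  process A: level=4
All levels: A:4, B:3, C:0, D:1, E:2, F:2, G:1
level(A) = 4

Answer: 4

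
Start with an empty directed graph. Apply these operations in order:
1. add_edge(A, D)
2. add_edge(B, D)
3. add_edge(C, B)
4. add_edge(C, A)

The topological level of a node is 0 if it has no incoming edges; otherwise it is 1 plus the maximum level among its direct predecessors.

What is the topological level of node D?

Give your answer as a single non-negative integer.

Op 1: add_edge(A, D). Edges now: 1
Op 2: add_edge(B, D). Edges now: 2
Op 3: add_edge(C, B). Edges now: 3
Op 4: add_edge(C, A). Edges now: 4
Compute levels (Kahn BFS):
  sources (in-degree 0): C
  process C: level=0
    C->A: in-degree(A)=0, level(A)=1, enqueue
    C->B: in-degree(B)=0, level(B)=1, enqueue
  process A: level=1
    A->D: in-degree(D)=1, level(D)>=2
  process B: level=1
    B->D: in-degree(D)=0, level(D)=2, enqueue
  process D: level=2
All levels: A:1, B:1, C:0, D:2
level(D) = 2

Answer: 2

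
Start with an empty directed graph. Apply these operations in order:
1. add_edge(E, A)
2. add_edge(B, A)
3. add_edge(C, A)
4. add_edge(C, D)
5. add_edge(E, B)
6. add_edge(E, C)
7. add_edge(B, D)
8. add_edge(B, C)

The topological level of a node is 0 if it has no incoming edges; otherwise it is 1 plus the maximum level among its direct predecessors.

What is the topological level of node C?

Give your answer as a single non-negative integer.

Answer: 2

Derivation:
Op 1: add_edge(E, A). Edges now: 1
Op 2: add_edge(B, A). Edges now: 2
Op 3: add_edge(C, A). Edges now: 3
Op 4: add_edge(C, D). Edges now: 4
Op 5: add_edge(E, B). Edges now: 5
Op 6: add_edge(E, C). Edges now: 6
Op 7: add_edge(B, D). Edges now: 7
Op 8: add_edge(B, C). Edges now: 8
Compute levels (Kahn BFS):
  sources (in-degree 0): E
  process E: level=0
    E->A: in-degree(A)=2, level(A)>=1
    E->B: in-degree(B)=0, level(B)=1, enqueue
    E->C: in-degree(C)=1, level(C)>=1
  process B: level=1
    B->A: in-degree(A)=1, level(A)>=2
    B->C: in-degree(C)=0, level(C)=2, enqueue
    B->D: in-degree(D)=1, level(D)>=2
  process C: level=2
    C->A: in-degree(A)=0, level(A)=3, enqueue
    C->D: in-degree(D)=0, level(D)=3, enqueue
  process A: level=3
  process D: level=3
All levels: A:3, B:1, C:2, D:3, E:0
level(C) = 2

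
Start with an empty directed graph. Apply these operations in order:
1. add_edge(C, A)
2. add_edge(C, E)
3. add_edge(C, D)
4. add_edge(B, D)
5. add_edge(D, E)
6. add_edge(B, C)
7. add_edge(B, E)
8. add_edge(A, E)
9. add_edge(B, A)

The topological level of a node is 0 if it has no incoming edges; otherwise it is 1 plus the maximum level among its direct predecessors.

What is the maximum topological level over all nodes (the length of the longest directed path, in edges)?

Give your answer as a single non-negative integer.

Answer: 3

Derivation:
Op 1: add_edge(C, A). Edges now: 1
Op 2: add_edge(C, E). Edges now: 2
Op 3: add_edge(C, D). Edges now: 3
Op 4: add_edge(B, D). Edges now: 4
Op 5: add_edge(D, E). Edges now: 5
Op 6: add_edge(B, C). Edges now: 6
Op 7: add_edge(B, E). Edges now: 7
Op 8: add_edge(A, E). Edges now: 8
Op 9: add_edge(B, A). Edges now: 9
Compute levels (Kahn BFS):
  sources (in-degree 0): B
  process B: level=0
    B->A: in-degree(A)=1, level(A)>=1
    B->C: in-degree(C)=0, level(C)=1, enqueue
    B->D: in-degree(D)=1, level(D)>=1
    B->E: in-degree(E)=3, level(E)>=1
  process C: level=1
    C->A: in-degree(A)=0, level(A)=2, enqueue
    C->D: in-degree(D)=0, level(D)=2, enqueue
    C->E: in-degree(E)=2, level(E)>=2
  process A: level=2
    A->E: in-degree(E)=1, level(E)>=3
  process D: level=2
    D->E: in-degree(E)=0, level(E)=3, enqueue
  process E: level=3
All levels: A:2, B:0, C:1, D:2, E:3
max level = 3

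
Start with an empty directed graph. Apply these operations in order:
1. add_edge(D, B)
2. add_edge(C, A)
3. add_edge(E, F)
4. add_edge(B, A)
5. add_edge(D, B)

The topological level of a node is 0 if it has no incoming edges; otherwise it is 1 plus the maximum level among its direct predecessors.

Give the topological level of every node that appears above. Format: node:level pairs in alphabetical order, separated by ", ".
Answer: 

Op 1: add_edge(D, B). Edges now: 1
Op 2: add_edge(C, A). Edges now: 2
Op 3: add_edge(E, F). Edges now: 3
Op 4: add_edge(B, A). Edges now: 4
Op 5: add_edge(D, B) (duplicate, no change). Edges now: 4
Compute levels (Kahn BFS):
  sources (in-degree 0): C, D, E
  process C: level=0
    C->A: in-degree(A)=1, level(A)>=1
  process D: level=0
    D->B: in-degree(B)=0, level(B)=1, enqueue
  process E: level=0
    E->F: in-degree(F)=0, level(F)=1, enqueue
  process B: level=1
    B->A: in-degree(A)=0, level(A)=2, enqueue
  process F: level=1
  process A: level=2
All levels: A:2, B:1, C:0, D:0, E:0, F:1

Answer: A:2, B:1, C:0, D:0, E:0, F:1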